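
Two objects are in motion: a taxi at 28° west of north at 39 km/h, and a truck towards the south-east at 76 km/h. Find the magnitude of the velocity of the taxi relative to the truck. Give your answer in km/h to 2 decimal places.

Taking east as x and north as y: taxi velocity = (-18.309, 34.435) km/h; truck velocity = (53.740, -53.740) km/h.
Velocity of taxi relative to truck = (-18.309, 34.435) − (53.740, -53.740) = (-72.050, 88.175) km/h.
Magnitude = |(-72.050, 88.175)| = 113.868 km/h.

113.87 km/h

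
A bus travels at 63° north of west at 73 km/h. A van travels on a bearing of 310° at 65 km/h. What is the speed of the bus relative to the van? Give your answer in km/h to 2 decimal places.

28.61 km/h

Taking east as x and north as y: bus velocity = (-33.141, 65.043) km/h; van velocity = (-49.793, 41.781) km/h.
Velocity of bus relative to van = (-33.141, 65.043) − (-49.793, 41.781) = (16.652, 23.262) km/h.
Magnitude = |(16.652, 23.262)| = 28.608 km/h.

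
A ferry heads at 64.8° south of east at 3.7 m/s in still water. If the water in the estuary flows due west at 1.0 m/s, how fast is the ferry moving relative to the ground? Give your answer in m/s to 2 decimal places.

3.40 m/s

Taking east as x and north as y: velocity relative to the water = (1.575, -3.348) m/s; the water relative to ground = (-1.000, 0.000) m/s.
Velocity relative to ground = (1.575, -3.348) + (-1.000, 0.000) = (0.575, -3.348) m/s.
Speed = |(0.575, -3.348)| = 3.397 m/s.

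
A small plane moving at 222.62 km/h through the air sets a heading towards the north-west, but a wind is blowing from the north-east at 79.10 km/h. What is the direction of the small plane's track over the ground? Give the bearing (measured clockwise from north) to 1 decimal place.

295.4°

Taking east as x and north as y: velocity relative to the air = (-157.416, 157.416) km/h; the air relative to ground = (-55.932, -55.932) km/h.
Velocity relative to ground = (-157.416, 157.416) + (-55.932, -55.932) = (-213.348, 101.484) km/h.
Bearing = atan2(-213.35, 101.48) = 295.44° clockwise from north.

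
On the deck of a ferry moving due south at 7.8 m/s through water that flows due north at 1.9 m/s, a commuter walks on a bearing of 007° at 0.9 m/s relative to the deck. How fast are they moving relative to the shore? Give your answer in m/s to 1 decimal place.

5.0 m/s

In east/north components (m/s): commuter relative to ferry = (0.110, 0.893); ferry relative to water = (0.000, -7.800); water relative to ground = (0.000, 1.900).
Sum = (0.110, -5.007) m/s.
Speed = |(0.110, -5.007)| = 5.008 m/s.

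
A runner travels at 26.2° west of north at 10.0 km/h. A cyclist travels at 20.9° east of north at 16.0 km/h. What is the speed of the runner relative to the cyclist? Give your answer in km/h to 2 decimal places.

Taking east as x and north as y: runner velocity = (-4.415, 8.973) km/h; cyclist velocity = (5.708, 14.947) km/h.
Velocity of runner relative to cyclist = (-4.415, 8.973) − (5.708, 14.947) = (-10.123, -5.975) km/h.
Magnitude = |(-10.123, -5.975)| = 11.755 km/h.

11.75 km/h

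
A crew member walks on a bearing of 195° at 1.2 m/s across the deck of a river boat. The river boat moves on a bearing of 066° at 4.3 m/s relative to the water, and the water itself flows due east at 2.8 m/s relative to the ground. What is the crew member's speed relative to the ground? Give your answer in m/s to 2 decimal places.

6.44 m/s

In east/north components (m/s): crew member relative to river boat = (-0.311, -1.159); river boat relative to water = (3.928, 1.749); water relative to ground = (2.800, 0.000).
Sum = (6.418, 0.590) m/s.
Speed = |(6.418, 0.590)| = 6.445 m/s.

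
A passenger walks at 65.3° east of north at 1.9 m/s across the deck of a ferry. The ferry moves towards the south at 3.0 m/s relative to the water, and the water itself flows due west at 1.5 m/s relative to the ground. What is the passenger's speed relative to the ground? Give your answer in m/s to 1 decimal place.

In east/north components (m/s): passenger relative to ferry = (1.726, 0.794); ferry relative to water = (0.000, -3.000); water relative to ground = (-1.500, 0.000).
Sum = (0.226, -2.206) m/s.
Speed = |(0.226, -2.206)| = 2.218 m/s.

2.2 m/s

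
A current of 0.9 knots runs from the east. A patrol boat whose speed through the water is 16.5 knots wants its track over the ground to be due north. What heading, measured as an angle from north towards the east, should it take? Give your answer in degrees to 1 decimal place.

3.1°

The current pushes perpendicular to the desired track; the heading must have a component into the current equal to 0.9 knots: 16.5 sin θ = 0.9.
sin θ = 0.0545, so θ = 3.127°.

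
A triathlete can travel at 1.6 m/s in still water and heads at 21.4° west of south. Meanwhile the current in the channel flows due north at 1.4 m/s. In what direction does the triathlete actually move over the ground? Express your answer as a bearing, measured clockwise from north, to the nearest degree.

Taking east as x and north as y: velocity relative to the water = (-0.584, -1.490) m/s; the water relative to ground = (0.000, 1.400) m/s.
Velocity relative to ground = (-0.584, -1.490) + (0.000, 1.400) = (-0.584, -0.090) m/s.
Bearing = atan2(-0.58, -0.09) = 261.27° clockwise from north.

261°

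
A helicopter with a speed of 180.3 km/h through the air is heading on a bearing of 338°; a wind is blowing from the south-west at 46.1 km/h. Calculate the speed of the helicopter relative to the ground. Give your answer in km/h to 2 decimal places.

Taking east as x and north as y: velocity relative to the air = (-67.542, 167.171) km/h; the air relative to ground = (32.598, 32.598) km/h.
Velocity relative to ground = (-67.542, 167.171) + (32.598, 32.598) = (-34.944, 199.769) km/h.
Speed = |(-34.944, 199.769)| = 202.802 km/h.

202.80 km/h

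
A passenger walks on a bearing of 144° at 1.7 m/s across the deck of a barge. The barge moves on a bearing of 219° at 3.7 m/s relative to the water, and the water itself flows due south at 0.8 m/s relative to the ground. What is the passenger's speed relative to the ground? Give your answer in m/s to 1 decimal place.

5.2 m/s

In east/north components (m/s): passenger relative to barge = (0.999, -1.375); barge relative to water = (-2.328, -2.875); water relative to ground = (0.000, -0.800).
Sum = (-1.329, -5.051) m/s.
Speed = |(-1.329, -5.051)| = 5.223 m/s.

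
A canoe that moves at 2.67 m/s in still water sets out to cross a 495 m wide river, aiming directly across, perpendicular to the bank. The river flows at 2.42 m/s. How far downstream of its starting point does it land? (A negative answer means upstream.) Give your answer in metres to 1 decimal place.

Perpendicular speed = 2.670 m/s; crossing time = 495 / 2.670 = 185.393 s.
Net downstream speed = 2.420 m/s.
Drift = 2.420 × 185.393 = 448.652 m (downstream).

448.7 m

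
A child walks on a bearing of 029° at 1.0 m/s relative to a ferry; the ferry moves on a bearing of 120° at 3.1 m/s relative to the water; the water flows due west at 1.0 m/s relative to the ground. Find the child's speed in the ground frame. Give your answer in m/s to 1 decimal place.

In east/north components (m/s): child relative to ferry = (0.485, 0.875); ferry relative to water = (2.685, -1.550); water relative to ground = (-1.000, 0.000).
Sum = (2.169, -0.675) m/s.
Speed = |(2.169, -0.675)| = 2.272 m/s.

2.3 m/s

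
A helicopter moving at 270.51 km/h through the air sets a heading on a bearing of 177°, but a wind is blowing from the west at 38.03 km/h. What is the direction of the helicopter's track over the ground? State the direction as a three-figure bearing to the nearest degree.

Taking east as x and north as y: velocity relative to the air = (14.157, -270.139) km/h; the air relative to ground = (38.030, 0.000) km/h.
Velocity relative to ground = (14.157, -270.139) + (38.030, 0.000) = (52.187, -270.139) km/h.
Bearing = atan2(52.19, -270.14) = 169.07° clockwise from north.

169°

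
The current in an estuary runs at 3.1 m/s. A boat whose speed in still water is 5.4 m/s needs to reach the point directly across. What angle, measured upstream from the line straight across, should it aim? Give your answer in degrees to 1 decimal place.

To cancel the current, the upstream component of the boat's velocity must equal the flow: 5.4 sin θ = 3.1.
sin θ = 3.1 / 5.4 = 0.5741.
θ = arcsin(0.5741) = 35.035°.

35.0°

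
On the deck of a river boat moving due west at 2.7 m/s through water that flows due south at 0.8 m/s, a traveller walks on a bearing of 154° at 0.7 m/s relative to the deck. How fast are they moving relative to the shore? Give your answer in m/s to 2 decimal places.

2.79 m/s

In east/north components (m/s): traveller relative to river boat = (0.307, -0.629); river boat relative to water = (-2.700, 0.000); water relative to ground = (0.000, -0.800).
Sum = (-2.393, -1.429) m/s.
Speed = |(-2.393, -1.429)| = 2.787 m/s.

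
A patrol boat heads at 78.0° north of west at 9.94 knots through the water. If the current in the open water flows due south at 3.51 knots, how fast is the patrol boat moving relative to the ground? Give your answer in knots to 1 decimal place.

6.5 knots

Taking east as x and north as y: velocity relative to the water = (-2.067, 9.723) knots; the water relative to ground = (0.000, -3.510) knots.
Velocity relative to ground = (-2.067, 9.723) + (0.000, -3.510) = (-2.067, 6.213) knots.
Speed = |(-2.067, 6.213)| = 6.547 knots.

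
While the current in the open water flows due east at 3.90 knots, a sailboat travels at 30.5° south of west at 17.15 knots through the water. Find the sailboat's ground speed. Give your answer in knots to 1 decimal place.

Taking east as x and north as y: velocity relative to the water = (-14.777, -8.704) knots; the water relative to ground = (3.900, 0.000) knots.
Velocity relative to ground = (-14.777, -8.704) + (3.900, 0.000) = (-10.877, -8.704) knots.
Speed = |(-10.877, -8.704)| = 13.931 knots.

13.9 knots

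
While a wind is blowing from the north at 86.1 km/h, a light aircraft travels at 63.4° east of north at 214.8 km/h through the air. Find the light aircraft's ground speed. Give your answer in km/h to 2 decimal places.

Taking east as x and north as y: velocity relative to the air = (192.064, 96.179) km/h; the air relative to ground = (0.000, -86.100) km/h.
Velocity relative to ground = (192.064, 96.179) + (0.000, -86.100) = (192.064, 10.079) km/h.
Speed = |(192.064, 10.079)| = 192.329 km/h.

192.33 km/h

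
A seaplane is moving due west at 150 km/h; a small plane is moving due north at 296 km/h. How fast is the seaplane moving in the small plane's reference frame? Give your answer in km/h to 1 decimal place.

Taking east as x and north as y: seaplane velocity = (-150.000, 0.000) km/h; small plane velocity = (0.000, 296.000) km/h.
Velocity of seaplane relative to small plane = (-150.000, 0.000) − (0.000, 296.000) = (-150.000, -296.000) km/h.
Magnitude = |(-150.000, -296.000)| = 331.837 km/h.

331.8 km/h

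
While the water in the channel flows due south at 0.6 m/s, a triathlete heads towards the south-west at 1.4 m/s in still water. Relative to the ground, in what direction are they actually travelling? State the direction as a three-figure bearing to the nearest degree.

Taking east as x and north as y: velocity relative to the water = (-0.990, -0.990) m/s; the water relative to ground = (0.000, -0.600) m/s.
Velocity relative to ground = (-0.990, -0.990) + (0.000, -0.600) = (-0.990, -1.590) m/s.
Bearing = atan2(-0.99, -1.59) = 211.91° clockwise from north.

212°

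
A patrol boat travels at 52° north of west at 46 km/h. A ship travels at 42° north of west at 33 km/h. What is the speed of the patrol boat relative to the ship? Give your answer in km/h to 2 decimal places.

Taking east as x and north as y: patrol boat velocity = (-28.320, 36.248) km/h; ship velocity = (-24.524, 22.081) km/h.
Velocity of patrol boat relative to ship = (-28.320, 36.248) − (-24.524, 22.081) = (-3.797, 14.167) km/h.
Magnitude = |(-3.797, 14.167)| = 14.667 km/h.

14.67 km/h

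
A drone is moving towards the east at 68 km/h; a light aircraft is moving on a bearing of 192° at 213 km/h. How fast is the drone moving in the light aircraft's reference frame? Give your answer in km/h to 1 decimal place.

236.7 km/h

Taking east as x and north as y: drone velocity = (68.000, 0.000) km/h; light aircraft velocity = (-44.285, -208.345) km/h.
Velocity of drone relative to light aircraft = (68.000, 0.000) − (-44.285, -208.345) = (112.285, 208.345) km/h.
Magnitude = |(112.285, 208.345)| = 236.677 km/h.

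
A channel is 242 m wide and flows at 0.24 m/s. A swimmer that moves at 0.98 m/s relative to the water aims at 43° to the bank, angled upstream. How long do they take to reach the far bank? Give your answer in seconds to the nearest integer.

The component of the swimmer's velocity perpendicular to the bank is 0.98 × sin 43° = 0.668 m/s.
The current is parallel to the bank, so it does not affect the crossing time.
Time = 242 / 0.668 = 362.081 s.

362 s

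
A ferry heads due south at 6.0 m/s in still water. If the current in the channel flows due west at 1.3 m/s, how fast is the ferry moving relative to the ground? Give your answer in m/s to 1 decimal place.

6.1 m/s

Taking east as x and north as y: velocity relative to the water = (0.000, -6.000) m/s; the water relative to ground = (-1.300, 0.000) m/s.
Velocity relative to ground = (0.000, -6.000) + (-1.300, 0.000) = (-1.300, -6.000) m/s.
Speed = |(-1.300, -6.000)| = 6.139 m/s.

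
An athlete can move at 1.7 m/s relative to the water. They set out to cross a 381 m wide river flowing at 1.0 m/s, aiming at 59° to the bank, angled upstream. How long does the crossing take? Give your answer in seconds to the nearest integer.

261 s

The component of the athlete's velocity perpendicular to the bank is 1.7 × sin 59° = 1.457 m/s.
Only the cross-stream component determines the crossing time; the current contributes nothing perpendicular to the bank.
Time = 381 / 1.457 = 261.463 s.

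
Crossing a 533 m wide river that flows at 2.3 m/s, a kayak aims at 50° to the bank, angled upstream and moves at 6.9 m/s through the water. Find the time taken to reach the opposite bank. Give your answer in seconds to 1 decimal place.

100.8 s

The component of the kayak's velocity perpendicular to the bank is 6.9 × sin 50° = 5.286 m/s.
The current is parallel to the bank, so it does not affect the crossing time.
Time = 533 / 5.286 = 100.838 s.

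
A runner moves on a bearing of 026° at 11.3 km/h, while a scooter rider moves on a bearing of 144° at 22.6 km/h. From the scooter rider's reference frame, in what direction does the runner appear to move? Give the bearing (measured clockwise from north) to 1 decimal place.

Taking east as x and north as y: runner velocity = (4.954, 10.156) km/h; scooter rider velocity = (13.284, -18.284) km/h.
Velocity of runner relative to scooter rider = (4.954, 10.156) − (13.284, -18.284) = (-8.330, 28.440) km/h.
Bearing = atan2(-8.33, 28.44) = 343.67° clockwise from north.

343.7°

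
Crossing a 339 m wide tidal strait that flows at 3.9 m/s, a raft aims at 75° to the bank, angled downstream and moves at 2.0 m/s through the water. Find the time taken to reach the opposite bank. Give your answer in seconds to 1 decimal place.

175.5 s

The component of the raft's velocity perpendicular to the bank is 2.0 × sin 75° = 1.932 m/s.
The flow acts along the bank and has no component across it.
Time = 339 / 1.932 = 175.479 s.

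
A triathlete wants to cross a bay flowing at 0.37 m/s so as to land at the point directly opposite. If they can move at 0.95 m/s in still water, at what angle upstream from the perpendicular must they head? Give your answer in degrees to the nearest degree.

To cancel the current, the upstream component of the triathlete's velocity must equal the flow: 0.95 sin θ = 0.37.
sin θ = 0.37 / 0.95 = 0.3895.
θ = arcsin(0.3895) = 22.922°.

23°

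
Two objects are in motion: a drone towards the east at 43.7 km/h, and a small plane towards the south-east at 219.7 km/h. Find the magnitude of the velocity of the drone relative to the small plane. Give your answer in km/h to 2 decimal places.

191.31 km/h

Taking east as x and north as y: drone velocity = (43.700, 0.000) km/h; small plane velocity = (155.351, -155.351) km/h.
Velocity of drone relative to small plane = (43.700, 0.000) − (155.351, -155.351) = (-111.651, 155.351) km/h.
Magnitude = |(-111.651, 155.351)| = 191.311 km/h.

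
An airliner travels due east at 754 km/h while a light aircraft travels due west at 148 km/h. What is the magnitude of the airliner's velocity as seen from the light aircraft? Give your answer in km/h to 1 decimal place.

Taking east as x and north as y: airliner velocity = (754.000, 0.000) km/h; light aircraft velocity = (-148.000, 0.000) km/h.
Velocity of airliner relative to light aircraft = (754.000, 0.000) − (-148.000, 0.000) = (902.000, 0.000) km/h.
Magnitude = |(902.000, 0.000)| = 902.000 km/h.

902.0 km/h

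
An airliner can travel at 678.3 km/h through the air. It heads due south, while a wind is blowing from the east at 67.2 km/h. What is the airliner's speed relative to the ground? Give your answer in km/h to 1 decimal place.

681.6 km/h

Taking east as x and north as y: velocity relative to the air = (0.000, -678.300) km/h; the air relative to ground = (-67.200, 0.000) km/h.
Velocity relative to ground = (0.000, -678.300) + (-67.200, 0.000) = (-67.200, -678.300) km/h.
Speed = |(-67.200, -678.300)| = 681.621 km/h.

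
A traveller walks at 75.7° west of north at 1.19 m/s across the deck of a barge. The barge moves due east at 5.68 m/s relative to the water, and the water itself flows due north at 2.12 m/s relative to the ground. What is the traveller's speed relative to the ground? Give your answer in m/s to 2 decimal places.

5.13 m/s

In east/north components (m/s): traveller relative to barge = (-1.153, 0.294); barge relative to water = (5.680, 0.000); water relative to ground = (0.000, 2.120).
Sum = (4.527, 2.414) m/s.
Speed = |(4.527, 2.414)| = 5.130 m/s.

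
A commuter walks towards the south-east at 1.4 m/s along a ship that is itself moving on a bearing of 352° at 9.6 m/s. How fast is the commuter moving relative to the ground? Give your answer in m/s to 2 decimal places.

8.52 m/s

Taking east as x and north as y: ship velocity = (-1.336, 9.507) m/s; commuter velocity relative to ship = (0.990, -0.990) m/s.
Velocity relative to ground = (-1.336, 9.507) + (0.990, -0.990) = (-0.346, 8.517) m/s.
Speed = |(-0.346, 8.517)| = 8.524 m/s.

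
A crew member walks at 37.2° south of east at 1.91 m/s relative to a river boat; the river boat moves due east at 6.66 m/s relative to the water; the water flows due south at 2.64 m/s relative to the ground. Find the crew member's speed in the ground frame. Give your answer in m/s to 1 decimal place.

In east/north components (m/s): crew member relative to river boat = (1.521, -1.155); river boat relative to water = (6.660, 0.000); water relative to ground = (0.000, -2.640).
Sum = (8.181, -3.795) m/s.
Speed = |(8.181, -3.795)| = 9.019 m/s.

9.0 m/s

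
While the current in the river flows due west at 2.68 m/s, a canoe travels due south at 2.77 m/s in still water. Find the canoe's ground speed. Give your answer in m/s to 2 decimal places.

3.85 m/s

Taking east as x and north as y: velocity relative to the water = (0.000, -2.770) m/s; the water relative to ground = (-2.680, 0.000) m/s.
Velocity relative to ground = (0.000, -2.770) + (-2.680, 0.000) = (-2.680, -2.770) m/s.
Speed = |(-2.680, -2.770)| = 3.854 m/s.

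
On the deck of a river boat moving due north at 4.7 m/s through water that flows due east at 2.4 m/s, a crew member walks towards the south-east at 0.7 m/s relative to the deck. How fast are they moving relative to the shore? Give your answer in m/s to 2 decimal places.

5.11 m/s

In east/north components (m/s): crew member relative to river boat = (0.495, -0.495); river boat relative to water = (0.000, 4.700); water relative to ground = (2.400, 0.000).
Sum = (2.895, 4.205) m/s.
Speed = |(2.895, 4.205)| = 5.105 m/s.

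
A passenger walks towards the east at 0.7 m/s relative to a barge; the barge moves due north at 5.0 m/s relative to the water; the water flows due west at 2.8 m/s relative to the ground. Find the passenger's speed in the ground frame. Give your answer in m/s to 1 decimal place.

5.4 m/s

In east/north components (m/s): passenger relative to barge = (0.700, 0.000); barge relative to water = (0.000, 5.000); water relative to ground = (-2.800, 0.000).
Sum = (-2.100, 5.000) m/s.
Speed = |(-2.100, 5.000)| = 5.423 m/s.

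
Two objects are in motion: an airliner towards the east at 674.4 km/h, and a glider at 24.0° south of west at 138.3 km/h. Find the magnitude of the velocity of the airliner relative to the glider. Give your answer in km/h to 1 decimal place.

802.7 km/h

Taking east as x and north as y: airliner velocity = (674.400, 0.000) km/h; glider velocity = (-126.343, -56.252) km/h.
Velocity of airliner relative to glider = (674.400, 0.000) − (-126.343, -56.252) = (800.743, 56.252) km/h.
Magnitude = |(800.743, 56.252)| = 802.717 km/h.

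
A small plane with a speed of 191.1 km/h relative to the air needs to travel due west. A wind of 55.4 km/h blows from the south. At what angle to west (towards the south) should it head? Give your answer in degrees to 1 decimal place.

The wind pushes perpendicular to the desired track; the heading must have a component into the wind equal to 55.4 km/h: 191.1 sin θ = 55.4.
sin θ = 0.2899, so θ = 16.852°.

16.9°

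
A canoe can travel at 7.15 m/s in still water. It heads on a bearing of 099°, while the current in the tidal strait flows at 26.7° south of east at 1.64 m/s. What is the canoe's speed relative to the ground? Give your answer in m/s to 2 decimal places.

8.73 m/s

Taking east as x and north as y: velocity relative to the water = (7.062, -1.119) m/s; the water relative to ground = (1.465, -0.737) m/s.
Velocity relative to ground = (7.062, -1.119) + (1.465, -0.737) = (8.527, -1.855) m/s.
Speed = |(8.527, -1.855)| = 8.727 m/s.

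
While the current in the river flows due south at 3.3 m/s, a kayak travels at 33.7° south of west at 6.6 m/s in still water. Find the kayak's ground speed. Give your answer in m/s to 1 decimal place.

8.9 m/s

Taking east as x and north as y: velocity relative to the water = (-5.491, -3.662) m/s; the water relative to ground = (0.000, -3.300) m/s.
Velocity relative to ground = (-5.491, -3.662) + (0.000, -3.300) = (-5.491, -6.962) m/s.
Speed = |(-5.491, -6.962)| = 8.867 m/s.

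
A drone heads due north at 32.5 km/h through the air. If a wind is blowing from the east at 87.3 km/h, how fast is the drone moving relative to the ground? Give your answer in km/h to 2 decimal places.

Taking east as x and north as y: velocity relative to the air = (0.000, 32.500) km/h; the air relative to ground = (-87.300, 0.000) km/h.
Velocity relative to ground = (0.000, 32.500) + (-87.300, 0.000) = (-87.300, 32.500) km/h.
Speed = |(-87.300, 32.500)| = 93.153 km/h.

93.15 km/h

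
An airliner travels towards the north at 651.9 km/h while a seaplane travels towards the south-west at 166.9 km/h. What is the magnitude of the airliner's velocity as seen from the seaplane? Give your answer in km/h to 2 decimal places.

778.91 km/h

Taking east as x and north as y: airliner velocity = (0.000, 651.900) km/h; seaplane velocity = (-118.016, -118.016) km/h.
Velocity of airliner relative to seaplane = (0.000, 651.900) − (-118.016, -118.016) = (118.016, 769.916) km/h.
Magnitude = |(118.016, 769.916)| = 778.909 km/h.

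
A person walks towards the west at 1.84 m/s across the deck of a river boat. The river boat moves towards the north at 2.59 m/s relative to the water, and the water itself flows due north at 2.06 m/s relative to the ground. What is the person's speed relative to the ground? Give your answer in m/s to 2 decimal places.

In east/north components (m/s): person relative to river boat = (-1.840, 0.000); river boat relative to water = (0.000, 2.590); water relative to ground = (0.000, 2.060).
Sum = (-1.840, 4.650) m/s.
Speed = |(-1.840, 4.650)| = 5.001 m/s.

5.00 m/s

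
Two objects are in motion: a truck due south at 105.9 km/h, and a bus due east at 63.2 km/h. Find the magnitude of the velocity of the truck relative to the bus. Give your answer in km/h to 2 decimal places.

123.32 km/h

Taking east as x and north as y: truck velocity = (0.000, -105.900) km/h; bus velocity = (63.200, 0.000) km/h.
Velocity of truck relative to bus = (0.000, -105.900) − (63.200, 0.000) = (-63.200, -105.900) km/h.
Magnitude = |(-63.200, -105.900)| = 123.325 km/h.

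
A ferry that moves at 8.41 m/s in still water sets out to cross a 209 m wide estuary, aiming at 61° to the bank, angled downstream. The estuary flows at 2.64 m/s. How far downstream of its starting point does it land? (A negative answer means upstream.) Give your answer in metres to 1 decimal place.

190.9 m

Perpendicular speed = 7.356 m/s; crossing time = 209 / 7.356 = 28.414 s.
Net downstream speed = 6.717 m/s.
Drift = 6.717 × 28.414 = 190.863 m (downstream).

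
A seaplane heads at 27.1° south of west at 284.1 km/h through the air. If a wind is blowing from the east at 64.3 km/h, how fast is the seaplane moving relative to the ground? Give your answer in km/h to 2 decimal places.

Taking east as x and north as y: velocity relative to the air = (-252.909, -129.420) km/h; the air relative to ground = (-64.300, 0.000) km/h.
Velocity relative to ground = (-252.909, -129.420) + (-64.300, 0.000) = (-317.209, -129.420) km/h.
Speed = |(-317.209, -129.420)| = 342.595 km/h.

342.60 km/h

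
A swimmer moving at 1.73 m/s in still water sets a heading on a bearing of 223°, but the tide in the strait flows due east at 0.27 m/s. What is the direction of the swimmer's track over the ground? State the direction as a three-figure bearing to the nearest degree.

Taking east as x and north as y: velocity relative to the water = (-1.180, -1.265) m/s; the water relative to ground = (0.270, 0.000) m/s.
Velocity relative to ground = (-1.180, -1.265) + (0.270, 0.000) = (-0.910, -1.265) m/s.
Bearing = atan2(-0.91, -1.27) = 215.72° clockwise from north.

216°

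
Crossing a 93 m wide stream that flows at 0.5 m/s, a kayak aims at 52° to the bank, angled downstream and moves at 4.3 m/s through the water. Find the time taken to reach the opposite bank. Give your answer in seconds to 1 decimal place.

The component of the kayak's velocity perpendicular to the bank is 4.3 × sin 52° = 3.388 m/s.
The current is parallel to the bank, so it does not affect the crossing time.
Time = 93 / 3.388 = 27.446 s.

27.4 s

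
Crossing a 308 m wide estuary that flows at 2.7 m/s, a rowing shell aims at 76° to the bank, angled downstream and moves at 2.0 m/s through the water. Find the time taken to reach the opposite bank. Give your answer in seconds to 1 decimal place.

The component of the rowing shell's velocity perpendicular to the bank is 2.0 × sin 76° = 1.941 m/s.
Only the cross-stream component determines the crossing time; the current contributes nothing perpendicular to the bank.
Time = 308 / 1.941 = 158.714 s.

158.7 s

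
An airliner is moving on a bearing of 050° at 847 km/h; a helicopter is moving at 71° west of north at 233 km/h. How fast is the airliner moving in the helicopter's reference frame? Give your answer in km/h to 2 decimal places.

Taking east as x and north as y: airliner velocity = (648.840, 544.441) km/h; helicopter velocity = (-220.306, 75.857) km/h.
Velocity of airliner relative to helicopter = (648.840, 544.441) − (-220.306, 75.857) = (869.145, 468.584) km/h.
Magnitude = |(869.145, 468.584)| = 987.413 km/h.

987.41 km/h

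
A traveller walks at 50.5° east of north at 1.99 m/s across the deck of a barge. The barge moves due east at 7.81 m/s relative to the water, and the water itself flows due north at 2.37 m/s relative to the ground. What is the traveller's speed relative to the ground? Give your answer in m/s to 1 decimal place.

In east/north components (m/s): traveller relative to barge = (1.536, 1.266); barge relative to water = (7.810, 0.000); water relative to ground = (0.000, 2.370).
Sum = (9.346, 3.636) m/s.
Speed = |(9.346, 3.636)| = 10.028 m/s.

10.0 m/s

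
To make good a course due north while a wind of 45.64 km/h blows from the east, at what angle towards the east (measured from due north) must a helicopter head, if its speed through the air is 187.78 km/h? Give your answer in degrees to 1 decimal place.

The wind pushes perpendicular to the desired track; the heading must have a component into the wind equal to 45.64 km/h: 187.78 sin θ = 45.64.
sin θ = 0.2431, so θ = 14.067°.

14.1°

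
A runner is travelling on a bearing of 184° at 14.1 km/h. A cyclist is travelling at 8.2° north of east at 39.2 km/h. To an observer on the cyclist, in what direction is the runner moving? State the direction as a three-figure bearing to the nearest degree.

Taking east as x and north as y: runner velocity = (-0.984, -14.066) km/h; cyclist velocity = (38.799, 5.591) km/h.
Velocity of runner relative to cyclist = (-0.984, -14.066) − (38.799, 5.591) = (-39.783, -19.657) km/h.
Bearing = atan2(-39.78, -19.66) = 243.71° clockwise from north.

244°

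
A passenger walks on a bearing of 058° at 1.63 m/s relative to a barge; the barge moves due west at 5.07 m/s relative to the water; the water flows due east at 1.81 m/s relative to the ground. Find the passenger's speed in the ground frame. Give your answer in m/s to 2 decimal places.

In east/north components (m/s): passenger relative to barge = (1.382, 0.864); barge relative to water = (-5.070, 0.000); water relative to ground = (1.810, 0.000).
Sum = (-1.878, 0.864) m/s.
Speed = |(-1.878, 0.864)| = 2.067 m/s.

2.07 m/s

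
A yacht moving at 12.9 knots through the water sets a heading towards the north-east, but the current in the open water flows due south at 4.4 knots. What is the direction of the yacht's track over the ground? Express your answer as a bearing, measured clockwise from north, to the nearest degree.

Taking east as x and north as y: velocity relative to the water = (9.122, 9.122) knots; the water relative to ground = (0.000, -4.400) knots.
Velocity relative to ground = (9.122, 9.122) + (0.000, -4.400) = (9.122, 4.722) knots.
Bearing = atan2(9.12, 4.72) = 62.63° clockwise from north.

063°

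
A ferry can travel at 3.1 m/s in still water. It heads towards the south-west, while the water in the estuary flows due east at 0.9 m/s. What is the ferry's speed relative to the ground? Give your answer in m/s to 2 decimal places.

Taking east as x and north as y: velocity relative to the water = (-2.192, -2.192) m/s; the water relative to ground = (0.900, 0.000) m/s.
Velocity relative to ground = (-2.192, -2.192) + (0.900, 0.000) = (-1.292, -2.192) m/s.
Speed = |(-1.292, -2.192)| = 2.544 m/s.

2.54 m/s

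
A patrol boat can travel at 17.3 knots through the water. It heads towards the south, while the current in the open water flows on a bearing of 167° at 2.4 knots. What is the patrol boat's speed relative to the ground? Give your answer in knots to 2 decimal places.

19.65 knots

Taking east as x and north as y: velocity relative to the water = (0.000, -17.300) knots; the water relative to ground = (0.540, -2.338) knots.
Velocity relative to ground = (0.000, -17.300) + (0.540, -2.338) = (0.540, -19.638) knots.
Speed = |(0.540, -19.638)| = 19.646 knots.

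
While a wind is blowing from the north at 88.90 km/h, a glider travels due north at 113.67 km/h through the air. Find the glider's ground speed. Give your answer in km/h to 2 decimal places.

Taking east as x and north as y: velocity relative to the air = (0.000, 113.670) km/h; the air relative to ground = (0.000, -88.900) km/h.
Velocity relative to ground = (0.000, 113.670) + (0.000, -88.900) = (0.000, 24.770) km/h.
Speed = |(0.000, 24.770)| = 24.770 km/h.

24.77 km/h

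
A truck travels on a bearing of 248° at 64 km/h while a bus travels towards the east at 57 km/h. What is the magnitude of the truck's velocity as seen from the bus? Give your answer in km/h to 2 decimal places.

118.78 km/h

Taking east as x and north as y: truck velocity = (-59.340, -23.975) km/h; bus velocity = (57.000, 0.000) km/h.
Velocity of truck relative to bus = (-59.340, -23.975) − (57.000, 0.000) = (-116.340, -23.975) km/h.
Magnitude = |(-116.340, -23.975)| = 118.784 km/h.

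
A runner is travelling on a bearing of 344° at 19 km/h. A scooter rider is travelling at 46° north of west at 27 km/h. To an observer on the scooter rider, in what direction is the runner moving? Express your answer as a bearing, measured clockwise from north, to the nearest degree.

095°

Taking east as x and north as y: runner velocity = (-5.237, 18.264) km/h; scooter rider velocity = (-18.756, 19.422) km/h.
Velocity of runner relative to scooter rider = (-5.237, 18.264) − (-18.756, 19.422) = (13.519, -1.158) km/h.
Bearing = atan2(13.52, -1.16) = 94.90° clockwise from north.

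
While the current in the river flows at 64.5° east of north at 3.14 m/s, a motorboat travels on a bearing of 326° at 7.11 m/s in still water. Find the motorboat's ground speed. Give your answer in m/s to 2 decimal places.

7.34 m/s

Taking east as x and north as y: velocity relative to the water = (-3.976, 5.894) m/s; the water relative to ground = (2.834, 1.352) m/s.
Velocity relative to ground = (-3.976, 5.894) + (2.834, 1.352) = (-1.142, 7.246) m/s.
Speed = |(-1.142, 7.246)| = 7.336 m/s.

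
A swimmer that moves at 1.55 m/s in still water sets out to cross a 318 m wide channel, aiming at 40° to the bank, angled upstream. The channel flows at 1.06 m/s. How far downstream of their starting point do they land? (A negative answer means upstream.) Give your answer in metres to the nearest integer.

-41 m

Perpendicular speed = 0.996 m/s; crossing time = 318 / 0.996 = 319.174 s.
Net downstream speed = -0.127 m/s.
Drift = -0.127 × 319.174 = -40.653 m (upstream).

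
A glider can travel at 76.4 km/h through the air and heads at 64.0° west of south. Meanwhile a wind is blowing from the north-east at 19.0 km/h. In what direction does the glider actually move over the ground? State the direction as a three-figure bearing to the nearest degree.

Taking east as x and north as y: velocity relative to the air = (-68.668, -33.492) km/h; the air relative to ground = (-13.435, -13.435) km/h.
Velocity relative to ground = (-68.668, -33.492) + (-13.435, -13.435) = (-82.103, -46.927) km/h.
Bearing = atan2(-82.10, -46.93) = 240.25° clockwise from north.

240°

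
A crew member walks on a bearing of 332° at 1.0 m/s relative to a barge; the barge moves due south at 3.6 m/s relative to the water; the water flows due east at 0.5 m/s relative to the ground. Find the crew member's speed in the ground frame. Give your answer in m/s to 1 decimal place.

In east/north components (m/s): crew member relative to barge = (-0.469, 0.883); barge relative to water = (0.000, -3.600); water relative to ground = (0.500, 0.000).
Sum = (0.031, -2.717) m/s.
Speed = |(0.031, -2.717)| = 2.717 m/s.

2.7 m/s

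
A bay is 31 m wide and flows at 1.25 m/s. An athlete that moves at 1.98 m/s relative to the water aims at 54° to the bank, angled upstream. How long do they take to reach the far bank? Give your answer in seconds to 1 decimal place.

19.4 s

The component of the athlete's velocity perpendicular to the bank is 1.98 × sin 54° = 1.602 m/s.
Only the cross-stream component determines the crossing time; the current contributes nothing perpendicular to the bank.
Time = 31 / 1.602 = 19.353 s.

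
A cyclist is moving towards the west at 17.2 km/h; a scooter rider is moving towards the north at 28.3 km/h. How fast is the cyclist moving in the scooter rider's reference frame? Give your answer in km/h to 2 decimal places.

33.12 km/h

Taking east as x and north as y: cyclist velocity = (-17.200, 0.000) km/h; scooter rider velocity = (0.000, 28.300) km/h.
Velocity of cyclist relative to scooter rider = (-17.200, 0.000) − (0.000, 28.300) = (-17.200, -28.300) km/h.
Magnitude = |(-17.200, -28.300)| = 33.117 km/h.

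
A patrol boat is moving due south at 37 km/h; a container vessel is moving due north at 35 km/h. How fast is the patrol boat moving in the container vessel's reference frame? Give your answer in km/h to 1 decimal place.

Taking east as x and north as y: patrol boat velocity = (0.000, -37.000) km/h; container vessel velocity = (0.000, 35.000) km/h.
Velocity of patrol boat relative to container vessel = (0.000, -37.000) − (0.000, 35.000) = (0.000, -72.000) km/h.
Magnitude = |(0.000, -72.000)| = 72.000 km/h.

72.0 km/h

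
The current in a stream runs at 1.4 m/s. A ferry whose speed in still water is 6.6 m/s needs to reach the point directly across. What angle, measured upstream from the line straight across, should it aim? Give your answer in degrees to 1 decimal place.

12.2°

To cancel the current, the upstream component of the ferry's velocity must equal the flow: 6.6 sin θ = 1.4.
sin θ = 1.4 / 6.6 = 0.2121.
θ = arcsin(0.2121) = 12.247°.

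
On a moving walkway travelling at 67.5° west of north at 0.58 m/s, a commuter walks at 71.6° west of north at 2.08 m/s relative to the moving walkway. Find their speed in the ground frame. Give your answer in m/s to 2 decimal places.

Taking east as x and north as y: moving walkway velocity = (-0.536, 0.222) m/s; commuter velocity relative to moving walkway = (-1.974, 0.657) m/s.
Velocity relative to ground = (-0.536, 0.222) + (-1.974, 0.657) = (-2.510, 0.879) m/s.
Speed = |(-2.510, 0.879)| = 2.659 m/s.

2.66 m/s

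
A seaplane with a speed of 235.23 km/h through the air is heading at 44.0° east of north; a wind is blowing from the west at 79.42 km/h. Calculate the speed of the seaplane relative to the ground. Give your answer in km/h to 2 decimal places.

Taking east as x and north as y: velocity relative to the air = (163.404, 169.210) km/h; the air relative to ground = (79.420, 0.000) km/h.
Velocity relative to ground = (163.404, 169.210) + (79.420, 0.000) = (242.824, 169.210) km/h.
Speed = |(242.824, 169.210)| = 295.966 km/h.

295.97 km/h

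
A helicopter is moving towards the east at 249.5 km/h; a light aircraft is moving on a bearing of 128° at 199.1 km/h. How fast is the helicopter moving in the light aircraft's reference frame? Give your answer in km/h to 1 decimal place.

Taking east as x and north as y: helicopter velocity = (249.500, 0.000) km/h; light aircraft velocity = (156.893, -122.578) km/h.
Velocity of helicopter relative to light aircraft = (249.500, 0.000) − (156.893, -122.578) = (92.607, 122.578) km/h.
Magnitude = |(92.607, 122.578)| = 153.628 km/h.

153.6 km/h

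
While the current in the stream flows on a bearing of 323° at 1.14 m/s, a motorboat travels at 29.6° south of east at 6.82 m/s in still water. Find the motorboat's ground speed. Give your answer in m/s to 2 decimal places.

5.79 m/s

Taking east as x and north as y: velocity relative to the water = (5.930, -3.369) m/s; the water relative to ground = (-0.686, 0.910) m/s.
Velocity relative to ground = (5.930, -3.369) + (-0.686, 0.910) = (5.244, -2.458) m/s.
Speed = |(5.244, -2.458)| = 5.791 m/s.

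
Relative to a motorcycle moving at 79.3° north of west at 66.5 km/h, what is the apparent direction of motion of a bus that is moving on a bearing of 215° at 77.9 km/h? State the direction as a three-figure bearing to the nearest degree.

194°

Taking east as x and north as y: bus velocity = (-44.682, -63.812) km/h; motorcycle velocity = (-12.347, 65.344) km/h.
Velocity of bus relative to motorcycle = (-44.682, -63.812) − (-12.347, 65.344) = (-32.335, -129.156) km/h.
Bearing = atan2(-32.33, -129.16) = 194.06° clockwise from north.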